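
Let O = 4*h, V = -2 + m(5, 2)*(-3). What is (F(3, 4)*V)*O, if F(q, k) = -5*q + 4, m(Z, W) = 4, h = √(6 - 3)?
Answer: 616*√3 ≈ 1066.9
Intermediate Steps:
h = √3 ≈ 1.7320
F(q, k) = 4 - 5*q
V = -14 (V = -2 + 4*(-3) = -2 - 12 = -14)
O = 4*√3 ≈ 6.9282
(F(3, 4)*V)*O = ((4 - 5*3)*(-14))*(4*√3) = ((4 - 15)*(-14))*(4*√3) = (-11*(-14))*(4*√3) = 154*(4*√3) = 616*√3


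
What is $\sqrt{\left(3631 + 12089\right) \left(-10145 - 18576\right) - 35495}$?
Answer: $i \sqrt{451529615} \approx 21249.0 i$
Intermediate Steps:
$\sqrt{\left(3631 + 12089\right) \left(-10145 - 18576\right) - 35495} = \sqrt{15720 \left(-28721\right) - 35495} = \sqrt{-451494120 - 35495} = \sqrt{-451529615} = i \sqrt{451529615}$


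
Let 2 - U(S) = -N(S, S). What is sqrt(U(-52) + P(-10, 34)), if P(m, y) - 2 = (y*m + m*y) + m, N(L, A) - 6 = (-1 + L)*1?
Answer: I*sqrt(733) ≈ 27.074*I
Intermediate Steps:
N(L, A) = 5 + L (N(L, A) = 6 + (-1 + L)*1 = 6 + (-1 + L) = 5 + L)
U(S) = 7 + S (U(S) = 2 - (-1)*(5 + S) = 2 - (-5 - S) = 2 + (5 + S) = 7 + S)
P(m, y) = 2 + m + 2*m*y (P(m, y) = 2 + ((y*m + m*y) + m) = 2 + ((m*y + m*y) + m) = 2 + (2*m*y + m) = 2 + (m + 2*m*y) = 2 + m + 2*m*y)
sqrt(U(-52) + P(-10, 34)) = sqrt((7 - 52) + (2 - 10 + 2*(-10)*34)) = sqrt(-45 + (2 - 10 - 680)) = sqrt(-45 - 688) = sqrt(-733) = I*sqrt(733)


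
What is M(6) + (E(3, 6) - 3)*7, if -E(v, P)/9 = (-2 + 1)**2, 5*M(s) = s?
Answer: -414/5 ≈ -82.800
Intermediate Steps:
M(s) = s/5
E(v, P) = -9 (E(v, P) = -9*(-2 + 1)**2 = -9*(-1)**2 = -9*1 = -9)
M(6) + (E(3, 6) - 3)*7 = (1/5)*6 + (-9 - 3)*7 = 6/5 - 12*7 = 6/5 - 84 = -414/5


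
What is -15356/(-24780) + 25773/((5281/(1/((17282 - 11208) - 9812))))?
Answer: 514446581/831915930 ≈ 0.61839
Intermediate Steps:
-15356/(-24780) + 25773/((5281/(1/((17282 - 11208) - 9812)))) = -15356*(-1/24780) + 25773/((5281/(1/(6074 - 9812)))) = 3839/6195 + 25773/((5281/(1/(-3738)))) = 3839/6195 + 25773/((5281/(-1/3738))) = 3839/6195 + 25773/((5281*(-3738))) = 3839/6195 + 25773/(-19740378) = 3839/6195 + 25773*(-1/19740378) = 3839/6195 - 8591/6580126 = 514446581/831915930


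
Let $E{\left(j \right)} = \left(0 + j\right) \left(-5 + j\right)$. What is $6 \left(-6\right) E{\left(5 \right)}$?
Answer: $0$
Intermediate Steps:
$E{\left(j \right)} = j \left(-5 + j\right)$
$6 \left(-6\right) E{\left(5 \right)} = 6 \left(-6\right) 5 \left(-5 + 5\right) = - 36 \cdot 5 \cdot 0 = \left(-36\right) 0 = 0$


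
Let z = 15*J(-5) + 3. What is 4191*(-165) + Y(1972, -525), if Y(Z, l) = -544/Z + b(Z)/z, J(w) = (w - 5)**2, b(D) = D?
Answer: -30141019141/43587 ≈ -6.9151e+5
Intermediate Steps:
J(w) = (-5 + w)**2
z = 1503 (z = 15*(-5 - 5)**2 + 3 = 15*(-10)**2 + 3 = 15*100 + 3 = 1500 + 3 = 1503)
Y(Z, l) = -544/Z + Z/1503
4191*(-165) + Y(1972, -525) = 4191*(-165) + (-544/1972 + (1/1503)*1972) = -691515 + (-544*1/1972 + 1972/1503) = -691515 + (-8/29 + 1972/1503) = -691515 + 45164/43587 = -30141019141/43587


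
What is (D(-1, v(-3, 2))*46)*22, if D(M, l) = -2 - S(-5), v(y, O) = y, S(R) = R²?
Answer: -27324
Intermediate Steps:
D(M, l) = -27 (D(M, l) = -2 - 1*(-5)² = -2 - 1*25 = -2 - 25 = -27)
(D(-1, v(-3, 2))*46)*22 = -27*46*22 = -1242*22 = -27324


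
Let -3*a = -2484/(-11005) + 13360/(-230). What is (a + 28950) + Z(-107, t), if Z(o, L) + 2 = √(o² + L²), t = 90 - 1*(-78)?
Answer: 21996164608/759345 + √39673 ≈ 29166.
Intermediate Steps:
t = 168 (t = 90 + 78 = 168)
Z(o, L) = -2 + √(L² + o²) (Z(o, L) = -2 + √(o² + L²) = -2 + √(L² + o²))
a = 14645548/759345 (a = -(-2484/(-11005) + 13360/(-230))/3 = -(-2484*(-1/11005) + 13360*(-1/230))/3 = -(2484/11005 - 1336/23)/3 = -⅓*(-14645548/253115) = 14645548/759345 ≈ 19.287)
(a + 28950) + Z(-107, t) = (14645548/759345 + 28950) + (-2 + √(168² + (-107)²)) = 21997683298/759345 + (-2 + √(28224 + 11449)) = 21997683298/759345 + (-2 + √39673) = 21996164608/759345 + √39673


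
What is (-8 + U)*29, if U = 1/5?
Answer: -1131/5 ≈ -226.20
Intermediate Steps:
U = ⅕ ≈ 0.20000
(-8 + U)*29 = (-8 + ⅕)*29 = -39/5*29 = -1131/5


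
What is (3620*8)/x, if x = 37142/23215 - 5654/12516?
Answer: 4207293451200/166805831 ≈ 25223.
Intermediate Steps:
x = 166805831/145279470 (x = 37142*(1/23215) - 5654*1/12516 = 37142/23215 - 2827/6258 = 166805831/145279470 ≈ 1.1482)
(3620*8)/x = (3620*8)/(166805831/145279470) = 28960*(145279470/166805831) = 4207293451200/166805831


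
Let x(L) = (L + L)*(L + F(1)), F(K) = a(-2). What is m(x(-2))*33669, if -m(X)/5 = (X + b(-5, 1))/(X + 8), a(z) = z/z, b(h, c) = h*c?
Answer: 56115/4 ≈ 14029.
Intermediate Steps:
b(h, c) = c*h
a(z) = 1
F(K) = 1
x(L) = 2*L*(1 + L) (x(L) = (L + L)*(L + 1) = (2*L)*(1 + L) = 2*L*(1 + L))
m(X) = -5*(-5 + X)/(8 + X) (m(X) = -5*(X + 1*(-5))/(X + 8) = -5*(X - 5)/(8 + X) = -5*(-5 + X)/(8 + X))
m(x(-2))*33669 = (5*(5 - 2*(-2)*(1 - 2))/(8 + 2*(-2)*(1 - 2)))*33669 = (5*(5 - 2*(-2)*(-1))/(8 + 2*(-2)*(-1)))*33669 = (5*(5 - 1*4)/(8 + 4))*33669 = (5*(5 - 4)/12)*33669 = (5*(1/12)*1)*33669 = (5/12)*33669 = 56115/4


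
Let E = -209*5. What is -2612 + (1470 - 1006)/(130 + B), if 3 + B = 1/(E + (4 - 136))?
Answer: -194945204/74739 ≈ -2608.3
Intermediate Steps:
E = -1045
B = -3532/1177 (B = -3 + 1/(-1045 + (4 - 136)) = -3 + 1/(-1045 - 132) = -3 + 1/(-1177) = -3 - 1/1177 = -3532/1177 ≈ -3.0009)
-2612 + (1470 - 1006)/(130 + B) = -2612 + (1470 - 1006)/(130 - 3532/1177) = -2612 + 464/(149478/1177) = -2612 + 464*(1177/149478) = -2612 + 273064/74739 = -194945204/74739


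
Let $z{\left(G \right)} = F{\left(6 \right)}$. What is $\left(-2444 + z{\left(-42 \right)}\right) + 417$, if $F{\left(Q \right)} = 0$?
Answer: $-2027$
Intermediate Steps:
$z{\left(G \right)} = 0$
$\left(-2444 + z{\left(-42 \right)}\right) + 417 = \left(-2444 + 0\right) + 417 = -2444 + 417 = -2027$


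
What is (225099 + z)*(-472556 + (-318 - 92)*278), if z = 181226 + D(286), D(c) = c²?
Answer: -286300538856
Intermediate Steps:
z = 263022 (z = 181226 + 286² = 181226 + 81796 = 263022)
(225099 + z)*(-472556 + (-318 - 92)*278) = (225099 + 263022)*(-472556 + (-318 - 92)*278) = 488121*(-472556 - 410*278) = 488121*(-472556 - 113980) = 488121*(-586536) = -286300538856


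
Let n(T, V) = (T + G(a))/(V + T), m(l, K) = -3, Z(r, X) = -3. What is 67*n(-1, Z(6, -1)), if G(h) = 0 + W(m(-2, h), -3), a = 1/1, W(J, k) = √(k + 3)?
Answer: 67/4 ≈ 16.750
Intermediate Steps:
W(J, k) = √(3 + k)
a = 1
G(h) = 0 (G(h) = 0 + √(3 - 3) = 0 + √0 = 0 + 0 = 0)
n(T, V) = T/(T + V) (n(T, V) = (T + 0)/(V + T) = T/(T + V))
67*n(-1, Z(6, -1)) = 67*(-1/(-1 - 3)) = 67*(-1/(-4)) = 67*(-1*(-¼)) = 67*(¼) = 67/4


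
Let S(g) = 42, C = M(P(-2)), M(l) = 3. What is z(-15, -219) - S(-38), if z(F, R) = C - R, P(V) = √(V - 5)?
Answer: 180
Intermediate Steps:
P(V) = √(-5 + V)
C = 3
z(F, R) = 3 - R
z(-15, -219) - S(-38) = (3 - 1*(-219)) - 1*42 = (3 + 219) - 42 = 222 - 42 = 180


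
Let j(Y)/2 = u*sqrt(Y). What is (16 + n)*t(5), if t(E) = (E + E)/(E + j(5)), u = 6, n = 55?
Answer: -710/139 + 1704*sqrt(5)/139 ≈ 22.304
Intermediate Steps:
j(Y) = 12*sqrt(Y) (j(Y) = 2*(6*sqrt(Y)) = 12*sqrt(Y))
t(E) = 2*E/(E + 12*sqrt(5)) (t(E) = (E + E)/(E + 12*sqrt(5)) = (2*E)/(E + 12*sqrt(5)) = 2*E/(E + 12*sqrt(5)))
(16 + n)*t(5) = (16 + 55)*(2*5/(5 + 12*sqrt(5))) = 71*(10/(5 + 12*sqrt(5))) = 710/(5 + 12*sqrt(5))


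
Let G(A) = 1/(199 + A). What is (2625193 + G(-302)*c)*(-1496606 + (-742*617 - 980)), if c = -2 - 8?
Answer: -528730165950600/103 ≈ -5.1333e+12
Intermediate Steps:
c = -10
(2625193 + G(-302)*c)*(-1496606 + (-742*617 - 980)) = (2625193 - 10/(199 - 302))*(-1496606 + (-742*617 - 980)) = (2625193 - 10/(-103))*(-1496606 + (-457814 - 980)) = (2625193 - 1/103*(-10))*(-1496606 - 458794) = (2625193 + 10/103)*(-1955400) = (270394889/103)*(-1955400) = -528730165950600/103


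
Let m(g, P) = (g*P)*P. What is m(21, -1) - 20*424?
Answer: -8459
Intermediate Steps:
m(g, P) = g*P² (m(g, P) = (P*g)*P = g*P²)
m(21, -1) - 20*424 = 21*(-1)² - 20*424 = 21*1 - 8480 = 21 - 8480 = -8459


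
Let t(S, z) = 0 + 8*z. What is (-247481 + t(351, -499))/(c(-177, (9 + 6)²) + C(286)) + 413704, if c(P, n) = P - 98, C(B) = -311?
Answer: 242682017/586 ≈ 4.1413e+5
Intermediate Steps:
t(S, z) = 8*z
c(P, n) = -98 + P
(-247481 + t(351, -499))/(c(-177, (9 + 6)²) + C(286)) + 413704 = (-247481 + 8*(-499))/((-98 - 177) - 311) + 413704 = (-247481 - 3992)/(-275 - 311) + 413704 = -251473/(-586) + 413704 = -251473*(-1/586) + 413704 = 251473/586 + 413704 = 242682017/586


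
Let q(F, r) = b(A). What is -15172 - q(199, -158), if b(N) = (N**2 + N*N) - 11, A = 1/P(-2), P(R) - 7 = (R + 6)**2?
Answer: -8020171/529 ≈ -15161.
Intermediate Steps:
P(R) = 7 + (6 + R)**2 (P(R) = 7 + (R + 6)**2 = 7 + (6 + R)**2)
A = 1/23 (A = 1/(7 + (6 - 2)**2) = 1/(7 + 4**2) = 1/(7 + 16) = 1/23 ≈ 0.043478)
b(N) = -11 + 2*N**2 (b(N) = (N**2 + N**2) - 11 = 2*N**2 - 11 = -11 + 2*N**2)
q(F, r) = -5817/529 (q(F, r) = -11 + 2*(1/23)**2 = -11 + 2*(1/529) = -11 + 2/529 = -5817/529)
-15172 - q(199, -158) = -15172 - 1*(-5817/529) = -15172 + 5817/529 = -8020171/529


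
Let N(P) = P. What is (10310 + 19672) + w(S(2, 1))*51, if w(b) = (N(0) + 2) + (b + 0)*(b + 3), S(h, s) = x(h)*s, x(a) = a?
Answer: 30594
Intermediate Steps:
S(h, s) = h*s
w(b) = 2 + b*(3 + b) (w(b) = (0 + 2) + (b + 0)*(b + 3) = 2 + b*(3 + b))
(10310 + 19672) + w(S(2, 1))*51 = (10310 + 19672) + (2 + (2*1)² + 3*(2*1))*51 = 29982 + (2 + 2² + 3*2)*51 = 29982 + (2 + 4 + 6)*51 = 29982 + 12*51 = 29982 + 612 = 30594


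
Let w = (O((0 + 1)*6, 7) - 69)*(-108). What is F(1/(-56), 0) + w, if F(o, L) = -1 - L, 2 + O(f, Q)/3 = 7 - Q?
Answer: 8099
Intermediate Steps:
O(f, Q) = 15 - 3*Q (O(f, Q) = -6 + 3*(7 - Q) = -6 + (21 - 3*Q) = 15 - 3*Q)
w = 8100 (w = ((15 - 3*7) - 69)*(-108) = ((15 - 21) - 69)*(-108) = (-6 - 69)*(-108) = -75*(-108) = 8100)
F(1/(-56), 0) + w = (-1 - 1*0) + 8100 = (-1 + 0) + 8100 = -1 + 8100 = 8099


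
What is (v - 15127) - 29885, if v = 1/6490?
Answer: -292127879/6490 ≈ -45012.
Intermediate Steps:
v = 1/6490 ≈ 0.00015408
(v - 15127) - 29885 = (1/6490 - 15127) - 29885 = -98174229/6490 - 29885 = -292127879/6490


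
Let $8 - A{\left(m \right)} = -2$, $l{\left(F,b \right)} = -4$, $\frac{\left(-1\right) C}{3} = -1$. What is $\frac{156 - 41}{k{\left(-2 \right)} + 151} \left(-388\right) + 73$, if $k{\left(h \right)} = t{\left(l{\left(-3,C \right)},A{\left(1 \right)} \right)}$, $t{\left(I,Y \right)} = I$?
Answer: $- \frac{33889}{147} \approx -230.54$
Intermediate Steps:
$C = 3$ ($C = \left(-3\right) \left(-1\right) = 3$)
$A{\left(m \right)} = 10$ ($A{\left(m \right)} = 8 - -2 = 8 + 2 = 10$)
$k{\left(h \right)} = -4$
$\frac{156 - 41}{k{\left(-2 \right)} + 151} \left(-388\right) + 73 = \frac{156 - 41}{-4 + 151} \left(-388\right) + 73 = \frac{115}{147} \left(-388\right) + 73 = - \frac{44620}{147} + 73 = - \frac{33889}{147}$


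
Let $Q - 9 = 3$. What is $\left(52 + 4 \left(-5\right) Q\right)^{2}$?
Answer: $35344$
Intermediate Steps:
$Q = 12$ ($Q = 9 + 3 = 12$)
$\left(52 + 4 \left(-5\right) Q\right)^{2} = \left(52 + 4 \left(-5\right) 12\right)^{2} = \left(52 - 240\right)^{2} = \left(-188\right)^{2} = 35344$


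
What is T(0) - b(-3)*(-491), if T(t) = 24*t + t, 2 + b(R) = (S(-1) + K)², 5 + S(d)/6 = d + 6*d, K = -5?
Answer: 2910157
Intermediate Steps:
S(d) = -30 + 42*d (S(d) = -30 + 6*(d + 6*d) = -30 + 6*(7*d) = -30 + 42*d)
b(R) = 5927 (b(R) = -2 + ((-30 + 42*(-1)) - 5)² = -2 + ((-30 - 42) - 5)² = -2 + (-72 - 5)² = -2 + (-77)² = -2 + 5929 = 5927)
T(t) = 25*t
T(0) - b(-3)*(-491) = 25*0 - 5927*(-491) = 0 - 1*(-2910157) = 0 + 2910157 = 2910157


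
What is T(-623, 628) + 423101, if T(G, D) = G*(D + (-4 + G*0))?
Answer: 34349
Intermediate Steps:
T(G, D) = G*(-4 + D) (T(G, D) = G*(D + (-4 + 0)) = G*(D - 4) = G*(-4 + D))
T(-623, 628) + 423101 = -623*(-4 + 628) + 423101 = -623*624 + 423101 = -388752 + 423101 = 34349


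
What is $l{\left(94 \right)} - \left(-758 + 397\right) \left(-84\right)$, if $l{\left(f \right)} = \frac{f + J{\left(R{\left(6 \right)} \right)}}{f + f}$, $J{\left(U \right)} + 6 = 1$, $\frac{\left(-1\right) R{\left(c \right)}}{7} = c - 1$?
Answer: $- \frac{5700823}{188} \approx -30324.0$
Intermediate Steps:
$R{\left(c \right)} = 7 - 7 c$ ($R{\left(c \right)} = - 7 \left(c - 1\right) = - 7 \left(-1 + c\right) = 7 - 7 c$)
$J{\left(U \right)} = -5$ ($J{\left(U \right)} = -6 + 1 = -5$)
$l{\left(f \right)} = \frac{-5 + f}{2 f}$ ($l{\left(f \right)} = \frac{f - 5}{f + f} = \frac{-5 + f}{2 f}$)
$l{\left(94 \right)} - \left(-758 + 397\right) \left(-84\right) = \frac{-5 + 94}{2 \cdot 94} - \left(-758 + 397\right) \left(-84\right) = \frac{1}{2} \cdot \frac{1}{94} \cdot 89 - \left(-361\right) \left(-84\right) = \frac{89}{188} - 30324 = - \frac{5700823}{188}$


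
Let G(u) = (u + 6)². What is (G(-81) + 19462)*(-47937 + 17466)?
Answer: -764425977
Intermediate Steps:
G(u) = (6 + u)²
(G(-81) + 19462)*(-47937 + 17466) = ((6 - 81)² + 19462)*(-47937 + 17466) = ((-75)² + 19462)*(-30471) = (5625 + 19462)*(-30471) = 25087*(-30471) = -764425977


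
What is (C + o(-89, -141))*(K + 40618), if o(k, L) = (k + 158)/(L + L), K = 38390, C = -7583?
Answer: -28159438800/47 ≈ -5.9914e+8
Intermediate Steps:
o(k, L) = (158 + k)/(2*L) (o(k, L) = (158 + k)/((2*L)) = (158 + k)*(1/(2*L)) = (158 + k)/(2*L))
(C + o(-89, -141))*(K + 40618) = (-7583 + (½)*(158 - 89)/(-141))*(38390 + 40618) = (-7583 + (½)*(-1/141)*69)*79008 = (-7583 - 23/94)*79008 = -712825/94*79008 = -28159438800/47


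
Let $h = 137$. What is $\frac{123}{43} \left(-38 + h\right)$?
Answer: $\frac{12177}{43} \approx 283.19$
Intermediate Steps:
$\frac{123}{43} \left(-38 + h\right) = \frac{123}{43} \left(-38 + 137\right) = 123 \cdot \frac{1}{43} \cdot 99 = \frac{123}{43} \cdot 99 = \frac{12177}{43}$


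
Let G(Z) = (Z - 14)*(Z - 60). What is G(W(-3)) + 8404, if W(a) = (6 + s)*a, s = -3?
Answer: 9991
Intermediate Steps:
W(a) = 3*a (W(a) = (6 - 3)*a = 3*a)
G(Z) = (-60 + Z)*(-14 + Z) (G(Z) = (-14 + Z)*(-60 + Z) = (-60 + Z)*(-14 + Z))
G(W(-3)) + 8404 = (840 + (3*(-3))² - 222*(-3)) + 8404 = (840 + (-9)² - 74*(-9)) + 8404 = (840 + 81 + 666) + 8404 = 1587 + 8404 = 9991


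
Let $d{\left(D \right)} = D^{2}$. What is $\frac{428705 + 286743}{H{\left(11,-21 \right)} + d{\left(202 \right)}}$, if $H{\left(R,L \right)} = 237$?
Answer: $\frac{715448}{41041} \approx 17.433$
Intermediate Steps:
$\frac{428705 + 286743}{H{\left(11,-21 \right)} + d{\left(202 \right)}} = \frac{428705 + 286743}{237 + 202^{2}} = \frac{715448}{237 + 40804} = \frac{715448}{41041}$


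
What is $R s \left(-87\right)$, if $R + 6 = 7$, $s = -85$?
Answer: $7395$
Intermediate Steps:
$R = 1$ ($R = -6 + 7 = 1$)
$R s \left(-87\right) = 1 \left(-85\right) \left(-87\right) = \left(-85\right) \left(-87\right) = 7395$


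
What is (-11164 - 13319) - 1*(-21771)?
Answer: -2712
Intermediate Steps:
(-11164 - 13319) - 1*(-21771) = -24483 + 21771 = -2712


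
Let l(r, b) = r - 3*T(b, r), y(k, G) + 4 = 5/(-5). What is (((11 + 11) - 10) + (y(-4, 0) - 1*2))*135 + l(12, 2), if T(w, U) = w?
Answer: 681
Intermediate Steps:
y(k, G) = -5 (y(k, G) = -4 + 5/(-5) = -4 + 5*(-⅕) = -4 - 1 = -5)
l(r, b) = r - 3*b
(((11 + 11) - 10) + (y(-4, 0) - 1*2))*135 + l(12, 2) = (((11 + 11) - 10) + (-5 - 1*2))*135 + (12 - 3*2) = ((22 - 10) + (-5 - 2))*135 + (12 - 6) = (12 - 7)*135 + 6 = 5*135 + 6 = 675 + 6 = 681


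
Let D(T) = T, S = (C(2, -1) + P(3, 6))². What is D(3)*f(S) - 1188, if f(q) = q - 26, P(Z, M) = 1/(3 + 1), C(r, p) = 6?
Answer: -18381/16 ≈ -1148.8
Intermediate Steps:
P(Z, M) = ¼ (P(Z, M) = 1/4 = ¼)
S = 625/16 (S = (6 + ¼)² = (25/4)² = 625/16 ≈ 39.063)
f(q) = -26 + q
D(3)*f(S) - 1188 = 3*(-26 + 625/16) - 1188 = 3*(209/16) - 1188 = 627/16 - 1188 = -18381/16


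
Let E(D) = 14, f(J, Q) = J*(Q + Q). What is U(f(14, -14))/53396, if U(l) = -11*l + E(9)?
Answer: 309/3814 ≈ 0.081017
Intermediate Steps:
f(J, Q) = 2*J*Q (f(J, Q) = J*(2*Q) = 2*J*Q)
U(l) = 14 - 11*l (U(l) = -11*l + 14 = 14 - 11*l)
U(f(14, -14))/53396 = (14 - 22*14*(-14))/53396 = (14 - 11*(-392))*(1/53396) = (14 + 4312)*(1/53396) = 4326*(1/53396) = 309/3814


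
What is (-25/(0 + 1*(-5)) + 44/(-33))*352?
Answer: 3872/3 ≈ 1290.7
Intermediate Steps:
(-25/(0 + 1*(-5)) + 44/(-33))*352 = (-25/(0 - 5) + 44*(-1/33))*352 = (-25/(-5) - 4/3)*352 = (-25*(-⅕) - 4/3)*352 = (5 - 4/3)*352 = (11/3)*352 = 3872/3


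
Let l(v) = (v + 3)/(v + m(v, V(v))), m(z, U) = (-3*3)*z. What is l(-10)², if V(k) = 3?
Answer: 49/6400 ≈ 0.0076562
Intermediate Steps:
m(z, U) = -9*z
l(v) = -(3 + v)/(8*v) (l(v) = (v + 3)/(v - 9*v) = (3 + v)/((-8*v)) = (3 + v)*(-1/(8*v)) = -(3 + v)/(8*v))
l(-10)² = ((⅛)*(-3 - 1*(-10))/(-10))² = ((⅛)*(-⅒)*(-3 + 10))² = ((⅛)*(-⅒)*7)² = (-7/80)² = 49/6400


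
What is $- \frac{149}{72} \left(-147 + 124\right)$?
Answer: $\frac{3427}{72} \approx 47.597$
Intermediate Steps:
$- \frac{149}{72} \left(-147 + 124\right) = \left(-149\right) \frac{1}{72} \left(-23\right) = \left(- \frac{149}{72}\right) \left(-23\right) = \frac{3427}{72}$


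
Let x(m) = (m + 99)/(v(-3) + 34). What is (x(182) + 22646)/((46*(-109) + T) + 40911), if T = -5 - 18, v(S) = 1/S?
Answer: 2288089/3623274 ≈ 0.63150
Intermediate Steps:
v(S) = 1/S
T = -23
x(m) = 297/101 + 3*m/101 (x(m) = (m + 99)/(1/(-3) + 34) = (99 + m)/(-⅓ + 34) = (99 + m)/(101/3) = (99 + m)*(3/101) = 297/101 + 3*m/101)
(x(182) + 22646)/((46*(-109) + T) + 40911) = ((297/101 + (3/101)*182) + 22646)/((46*(-109) - 23) + 40911) = ((297/101 + 546/101) + 22646)/((-5014 - 23) + 40911) = (843/101 + 22646)/(-5037 + 40911) = (2288089/101)/35874 = (2288089/101)*(1/35874) = 2288089/3623274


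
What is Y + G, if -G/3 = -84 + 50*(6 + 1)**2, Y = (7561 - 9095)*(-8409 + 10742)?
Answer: -3585920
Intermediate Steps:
Y = -3578822 (Y = -1534*2333 = -3578822)
G = -7098 (G = -3*(-84 + 50*(6 + 1)**2) = -3*(-84 + 50*7**2) = -3*(-84 + 50*49) = -3*(-84 + 2450) = -3*2366 = -7098)
Y + G = -3578822 - 7098 = -3585920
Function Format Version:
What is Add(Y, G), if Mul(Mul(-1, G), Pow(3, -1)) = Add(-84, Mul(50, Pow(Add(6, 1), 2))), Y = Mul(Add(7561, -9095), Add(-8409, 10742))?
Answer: -3585920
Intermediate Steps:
Y = -3578822 (Y = Mul(-1534, 2333) = -3578822)
G = -7098 (G = Mul(-3, Add(-84, Mul(50, Pow(Add(6, 1), 2)))) = Mul(-3, Add(-84, Mul(50, Pow(7, 2)))) = Mul(-3, Add(-84, Mul(50, 49))) = Mul(-3, Add(-84, 2450)) = Mul(-3, 2366) = -7098)
Add(Y, G) = Add(-3578822, -7098) = -3585920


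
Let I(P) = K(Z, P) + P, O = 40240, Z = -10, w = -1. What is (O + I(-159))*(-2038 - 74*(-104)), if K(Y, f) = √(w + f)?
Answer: 226778298 + 22632*I*√10 ≈ 2.2678e+8 + 71569.0*I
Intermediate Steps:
K(Y, f) = √(-1 + f)
I(P) = P + √(-1 + P) (I(P) = √(-1 + P) + P = P + √(-1 + P))
(O + I(-159))*(-2038 - 74*(-104)) = (40240 + (-159 + √(-1 - 159)))*(-2038 - 74*(-104)) = (40240 + (-159 + √(-160)))*(-2038 + 7696) = (40240 + (-159 + 4*I*√10))*5658 = (40081 + 4*I*√10)*5658 = 226778298 + 22632*I*√10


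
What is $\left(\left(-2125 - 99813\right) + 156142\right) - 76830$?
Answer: $-22626$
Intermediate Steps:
$\left(\left(-2125 - 99813\right) + 156142\right) - 76830 = \left(-101938 + 156142\right) - 76830 = 54204 - 76830 = -22626$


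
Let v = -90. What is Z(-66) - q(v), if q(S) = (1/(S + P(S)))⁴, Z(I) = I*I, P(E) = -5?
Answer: 354798922499/81450625 ≈ 4356.0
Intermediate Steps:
Z(I) = I²
q(S) = (-5 + S)⁻⁴ (q(S) = (1/(S - 5))⁴ = (1/(-5 + S))⁴ = (-5 + S)⁻⁴)
Z(-66) - q(v) = (-66)² - 1/(-5 - 90)⁴ = 4356 - 1/(-95)⁴ = 4356 - 1*1/81450625 = 4356 - 1/81450625 = 354798922499/81450625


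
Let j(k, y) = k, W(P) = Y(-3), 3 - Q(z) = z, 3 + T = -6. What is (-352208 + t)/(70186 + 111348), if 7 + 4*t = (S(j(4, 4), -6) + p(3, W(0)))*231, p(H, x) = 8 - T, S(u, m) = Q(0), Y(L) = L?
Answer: -1404219/726136 ≈ -1.9338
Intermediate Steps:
T = -9 (T = -3 - 6 = -9)
Q(z) = 3 - z
W(P) = -3
S(u, m) = 3 (S(u, m) = 3 - 1*0 = 3 + 0 = 3)
p(H, x) = 17 (p(H, x) = 8 - 1*(-9) = 8 + 9 = 17)
t = 4613/4 (t = -7/4 + ((3 + 17)*231)/4 = -7/4 + (20*231)/4 = -7/4 + (¼)*4620 = -7/4 + 1155 = 4613/4 ≈ 1153.3)
(-352208 + t)/(70186 + 111348) = (-352208 + 4613/4)/(70186 + 111348) = -1404219/4/181534 = -1404219/4*1/181534 = -1404219/726136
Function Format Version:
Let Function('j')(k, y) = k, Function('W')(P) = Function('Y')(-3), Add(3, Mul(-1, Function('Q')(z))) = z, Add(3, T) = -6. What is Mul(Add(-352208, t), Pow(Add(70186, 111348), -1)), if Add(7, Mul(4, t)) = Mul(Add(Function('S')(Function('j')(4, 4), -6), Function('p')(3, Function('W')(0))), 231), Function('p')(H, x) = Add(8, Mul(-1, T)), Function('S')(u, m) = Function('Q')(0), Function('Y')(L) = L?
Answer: Rational(-1404219, 726136) ≈ -1.9338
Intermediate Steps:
T = -9 (T = Add(-3, -6) = -9)
Function('Q')(z) = Add(3, Mul(-1, z))
Function('W')(P) = -3
Function('S')(u, m) = 3 (Function('S')(u, m) = Add(3, Mul(-1, 0)) = Add(3, 0) = 3)
Function('p')(H, x) = 17 (Function('p')(H, x) = Add(8, Mul(-1, -9)) = Add(8, 9) = 17)
t = Rational(4613, 4) (t = Add(Rational(-7, 4), Mul(Rational(1, 4), Mul(Add(3, 17), 231))) = Add(Rational(-7, 4), Mul(Rational(1, 4), Mul(20, 231))) = Add(Rational(-7, 4), Mul(Rational(1, 4), 4620)) = Add(Rational(-7, 4), 1155) = Rational(4613, 4) ≈ 1153.3)
Mul(Add(-352208, t), Pow(Add(70186, 111348), -1)) = Mul(Add(-352208, Rational(4613, 4)), Pow(Add(70186, 111348), -1)) = Mul(Rational(-1404219, 4), Pow(181534, -1)) = Mul(Rational(-1404219, 4), Rational(1, 181534)) = Rational(-1404219, 726136)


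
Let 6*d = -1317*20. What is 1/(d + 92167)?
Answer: 1/87777 ≈ 1.1393e-5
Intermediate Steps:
d = -4390 (d = (-1317*20)/6 = (⅙)*(-26340) = -4390)
1/(d + 92167) = 1/(-4390 + 92167) = 1/87777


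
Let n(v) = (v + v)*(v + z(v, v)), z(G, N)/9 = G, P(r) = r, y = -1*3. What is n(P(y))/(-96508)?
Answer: -45/24127 ≈ -0.0018651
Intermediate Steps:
y = -3
z(G, N) = 9*G
n(v) = 20*v**2 (n(v) = (v + v)*(v + 9*v) = (2*v)*(10*v) = 20*v**2)
n(P(y))/(-96508) = (20*(-3)**2)/(-96508) = (20*9)*(-1/96508) = 180*(-1/96508) = -45/24127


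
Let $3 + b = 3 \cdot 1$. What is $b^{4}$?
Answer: $0$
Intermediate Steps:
$b = 0$ ($b = -3 + 3 \cdot 1 = -3 + 3 = 0$)
$b^{4} = 0^{4} = 0$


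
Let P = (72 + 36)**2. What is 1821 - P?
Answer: -9843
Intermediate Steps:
P = 11664 (P = 108**2 = 11664)
1821 - P = 1821 - 1*11664 = 1821 - 11664 = -9843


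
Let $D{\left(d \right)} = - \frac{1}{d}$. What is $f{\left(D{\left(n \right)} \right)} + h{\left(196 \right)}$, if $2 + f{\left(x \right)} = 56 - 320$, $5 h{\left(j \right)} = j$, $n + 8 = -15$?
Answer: $- \frac{1134}{5} \approx -226.8$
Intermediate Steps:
$n = -23$ ($n = -8 - 15 = -23$)
$h{\left(j \right)} = \frac{j}{5}$
$f{\left(x \right)} = -266$ ($f{\left(x \right)} = -2 + \left(56 - 320\right) = -2 - 264 = -266$)
$f{\left(D{\left(n \right)} \right)} + h{\left(196 \right)} = -266 + \frac{1}{5} \cdot 196 = -266 + \frac{196}{5} = - \frac{1134}{5}$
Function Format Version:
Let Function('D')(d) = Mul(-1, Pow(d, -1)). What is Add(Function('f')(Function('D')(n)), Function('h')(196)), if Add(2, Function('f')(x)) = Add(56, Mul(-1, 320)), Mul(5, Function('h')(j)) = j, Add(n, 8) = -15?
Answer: Rational(-1134, 5) ≈ -226.80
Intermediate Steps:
n = -23 (n = Add(-8, -15) = -23)
Function('h')(j) = Mul(Rational(1, 5), j)
Function('f')(x) = -266 (Function('f')(x) = Add(-2, Add(56, Mul(-1, 320))) = Add(-2, Add(56, -320)) = Add(-2, -264) = -266)
Add(Function('f')(Function('D')(n)), Function('h')(196)) = Add(-266, Mul(Rational(1, 5), 196)) = Add(-266, Rational(196, 5)) = Rational(-1134, 5)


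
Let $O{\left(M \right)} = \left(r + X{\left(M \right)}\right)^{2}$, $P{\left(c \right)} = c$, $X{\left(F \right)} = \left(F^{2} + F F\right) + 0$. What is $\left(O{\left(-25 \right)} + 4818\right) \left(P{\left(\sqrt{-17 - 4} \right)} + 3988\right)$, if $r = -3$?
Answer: $6220590076 + 1559827 i \sqrt{21} \approx 6.2206 \cdot 10^{9} + 7.148 \cdot 10^{6} i$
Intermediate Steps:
$X{\left(F \right)} = 2 F^{2}$ ($X{\left(F \right)} = \left(F^{2} + F^{2}\right) + 0 = 2 F^{2} + 0 = 2 F^{2}$)
$O{\left(M \right)} = \left(-3 + 2 M^{2}\right)^{2}$
$\left(O{\left(-25 \right)} + 4818\right) \left(P{\left(\sqrt{-17 - 4} \right)} + 3988\right) = \left(\left(-3 + 2 \left(-25\right)^{2}\right)^{2} + 4818\right) \left(\sqrt{-17 - 4} + 3988\right) = \left(\left(-3 + 2 \cdot 625\right)^{2} + 4818\right) \left(\sqrt{-21} + 3988\right) = \left(\left(-3 + 1250\right)^{2} + 4818\right) \left(i \sqrt{21} + 3988\right) = \left(1247^{2} + 4818\right) \left(3988 + i \sqrt{21}\right) = \left(1555009 + 4818\right) \left(3988 + i \sqrt{21}\right) = 1559827 \left(3988 + i \sqrt{21}\right) = 6220590076 + 1559827 i \sqrt{21}$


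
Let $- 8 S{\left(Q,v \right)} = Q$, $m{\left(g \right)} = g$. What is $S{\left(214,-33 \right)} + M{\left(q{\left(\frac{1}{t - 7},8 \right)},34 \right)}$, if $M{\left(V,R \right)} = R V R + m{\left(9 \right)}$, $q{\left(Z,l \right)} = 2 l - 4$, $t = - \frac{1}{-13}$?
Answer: $\frac{55417}{4} \approx 13854.0$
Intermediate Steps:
$t = \frac{1}{13}$ ($t = \left(-1\right) \left(- \frac{1}{13}\right) = \frac{1}{13} \approx 0.076923$)
$S{\left(Q,v \right)} = - \frac{Q}{8}$
$q{\left(Z,l \right)} = -4 + 2 l$
$M{\left(V,R \right)} = 9 + V R^{2}$ ($M{\left(V,R \right)} = R V R + 9 = V R^{2} + 9 = 9 + V R^{2}$)
$S{\left(214,-33 \right)} + M{\left(q{\left(\frac{1}{t - 7},8 \right)},34 \right)} = \left(- \frac{1}{8}\right) 214 + \left(9 + \left(-4 + 2 \cdot 8\right) 34^{2}\right) = - \frac{107}{4} + \left(9 + \left(-4 + 16\right) 1156\right) = - \frac{107}{4} + \left(9 + 12 \cdot 1156\right) = - \frac{107}{4} + \left(9 + 13872\right) = - \frac{107}{4} + 13881 = \frac{55417}{4}$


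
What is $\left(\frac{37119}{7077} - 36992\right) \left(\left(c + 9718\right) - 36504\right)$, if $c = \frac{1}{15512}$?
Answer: $\frac{36253490815026405}{36592808} \approx 9.9073 \cdot 10^{8}$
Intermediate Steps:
$c = \frac{1}{15512} \approx 6.4466 \cdot 10^{-5}$
$\left(\frac{37119}{7077} - 36992\right) \left(\left(c + 9718\right) - 36504\right) = \left(\frac{37119}{7077} - 36992\right) \left(\left(\frac{1}{15512} + 9718\right) - 36504\right) = \left(37119 \cdot \frac{1}{7077} - 36992\right) \left(\frac{150745617}{15512} - 36504\right) = \left(\frac{12373}{2359} - 36992\right) \left(- \frac{415504431}{15512}\right) = \left(- \frac{87251755}{2359}\right) \left(- \frac{415504431}{15512}\right) = \frac{36253490815026405}{36592808}$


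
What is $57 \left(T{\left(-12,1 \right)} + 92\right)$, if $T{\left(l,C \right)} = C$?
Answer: $5301$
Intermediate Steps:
$57 \left(T{\left(-12,1 \right)} + 92\right) = 57 \left(1 + 92\right) = 57 \cdot 93 = 5301$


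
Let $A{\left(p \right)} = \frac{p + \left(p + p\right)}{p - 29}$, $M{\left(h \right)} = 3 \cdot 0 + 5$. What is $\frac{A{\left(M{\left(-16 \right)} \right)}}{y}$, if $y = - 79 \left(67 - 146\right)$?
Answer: $- \frac{5}{49928} \approx -0.00010014$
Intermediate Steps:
$y = 6241$ ($y = \left(-79\right) \left(-79\right) = 6241$)
$M{\left(h \right)} = 5$ ($M{\left(h \right)} = 0 + 5 = 5$)
$A{\left(p \right)} = \frac{3 p}{-29 + p}$ ($A{\left(p \right)} = \frac{p + 2 p}{-29 + p} = \frac{3 p}{-29 + p}$)
$\frac{A{\left(M{\left(-16 \right)} \right)}}{y} = \frac{3 \cdot 5 \frac{1}{-29 + 5}}{6241} = 3 \cdot 5 \frac{1}{-24} \cdot \frac{1}{6241} = 3 \cdot 5 \left(- \frac{1}{24}\right) \frac{1}{6241} = \left(- \frac{5}{8}\right) \frac{1}{6241} = - \frac{5}{49928}$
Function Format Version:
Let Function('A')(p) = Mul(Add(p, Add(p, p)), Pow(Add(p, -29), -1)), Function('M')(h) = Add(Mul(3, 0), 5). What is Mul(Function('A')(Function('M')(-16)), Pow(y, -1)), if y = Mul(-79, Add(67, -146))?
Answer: Rational(-5, 49928) ≈ -0.00010014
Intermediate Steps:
y = 6241 (y = Mul(-79, -79) = 6241)
Function('M')(h) = 5 (Function('M')(h) = Add(0, 5) = 5)
Function('A')(p) = Mul(3, p, Pow(Add(-29, p), -1)) (Function('A')(p) = Mul(Add(p, Mul(2, p)), Pow(Add(-29, p), -1)) = Mul(Mul(3, p), Pow(Add(-29, p), -1)) = Mul(3, p, Pow(Add(-29, p), -1)))
Mul(Function('A')(Function('M')(-16)), Pow(y, -1)) = Mul(Mul(3, 5, Pow(Add(-29, 5), -1)), Pow(6241, -1)) = Mul(Mul(3, 5, Pow(-24, -1)), Rational(1, 6241)) = Mul(Mul(3, 5, Rational(-1, 24)), Rational(1, 6241)) = Mul(Rational(-5, 8), Rational(1, 6241)) = Rational(-5, 49928)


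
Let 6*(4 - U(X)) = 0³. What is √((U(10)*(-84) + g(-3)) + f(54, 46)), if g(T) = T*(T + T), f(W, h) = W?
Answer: 2*I*√66 ≈ 16.248*I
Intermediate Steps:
U(X) = 4 (U(X) = 4 - ⅙*0³ = 4 - ⅙*0 = 4 + 0 = 4)
g(T) = 2*T² (g(T) = T*(2*T) = 2*T²)
√((U(10)*(-84) + g(-3)) + f(54, 46)) = √((4*(-84) + 2*(-3)²) + 54) = √((-336 + 2*9) + 54) = √((-336 + 18) + 54) = √(-318 + 54) = √(-264) = 2*I*√66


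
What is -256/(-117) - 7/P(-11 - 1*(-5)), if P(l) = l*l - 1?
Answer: 1163/585 ≈ 1.9880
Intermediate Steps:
P(l) = -1 + l² (P(l) = l² - 1 = -1 + l²)
-256/(-117) - 7/P(-11 - 1*(-5)) = -256/(-117) - 7/(-1 + (-11 - 1*(-5))²) = -256*(-1/117) - 7/(-1 + (-11 + 5)²) = 256/117 - 7/(-1 + (-6)²) = 256/117 - 7/(-1 + 36) = 256/117 - 7/35 = 256/117 - 7*1/35 = 256/117 - ⅕ = 1163/585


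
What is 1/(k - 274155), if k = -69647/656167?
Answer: -656167/179891533532 ≈ -3.6476e-6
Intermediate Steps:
k = -69647/656167 (k = -69647*1/656167 = -69647/656167 ≈ -0.10614)
1/(k - 274155) = 1/(-69647/656167 - 274155) = 1/(-179891533532/656167) = -656167/179891533532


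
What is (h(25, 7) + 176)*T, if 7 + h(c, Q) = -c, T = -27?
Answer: -3888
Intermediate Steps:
h(c, Q) = -7 - c
(h(25, 7) + 176)*T = ((-7 - 1*25) + 176)*(-27) = ((-7 - 25) + 176)*(-27) = (-32 + 176)*(-27) = 144*(-27) = -3888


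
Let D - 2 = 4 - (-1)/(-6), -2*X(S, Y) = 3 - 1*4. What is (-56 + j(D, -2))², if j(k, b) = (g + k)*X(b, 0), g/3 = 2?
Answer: 361201/144 ≈ 2508.3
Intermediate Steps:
g = 6 (g = 3*2 = 6)
X(S, Y) = ½ (X(S, Y) = -(3 - 1*4)/2 = -(3 - 4)/2 = -½*(-1) = ½)
D = 35/6 (D = 2 + (4 - (-1)/(-6)) = 2 + (4 - (-1)*(-1)/6) = 2 + (4 - 1*⅙) = 2 + (4 - ⅙) = 2 + 23/6 = 35/6 ≈ 5.8333)
j(k, b) = 3 + k/2 (j(k, b) = (6 + k)*(½) = 3 + k/2)
(-56 + j(D, -2))² = (-56 + (3 + (½)*(35/6)))² = (-56 + (3 + 35/12))² = (-56 + 71/12)² = (-601/12)² = 361201/144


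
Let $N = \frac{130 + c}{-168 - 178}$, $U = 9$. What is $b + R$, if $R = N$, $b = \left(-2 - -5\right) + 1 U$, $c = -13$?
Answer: $\frac{4035}{346} \approx 11.662$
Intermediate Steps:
$N = - \frac{117}{346}$ ($N = \frac{130 - 13}{-168 - 178} = \frac{117}{-346} = 117 \left(- \frac{1}{346}\right) = - \frac{117}{346} \approx -0.33815$)
$b = 12$ ($b = \left(-2 - -5\right) + 1 \cdot 9 = \left(-2 + 5\right) + 9 = 3 + 9 = 12$)
$R = - \frac{117}{346} \approx -0.33815$
$b + R = 12 - \frac{117}{346} = \frac{4035}{346}$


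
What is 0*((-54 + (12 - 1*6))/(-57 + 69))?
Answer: 0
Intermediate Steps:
0*((-54 + (12 - 1*6))/(-57 + 69)) = 0*((-54 + (12 - 6))/12) = 0*((-54 + 6)*(1/12)) = 0*(-48*1/12) = 0*(-4) = 0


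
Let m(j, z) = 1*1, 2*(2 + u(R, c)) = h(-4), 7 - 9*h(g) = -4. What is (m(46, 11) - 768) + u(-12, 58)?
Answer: -13831/18 ≈ -768.39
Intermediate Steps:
h(g) = 11/9 (h(g) = 7/9 - ⅑*(-4) = 7/9 + 4/9 = 11/9)
u(R, c) = -25/18 (u(R, c) = -2 + (½)*(11/9) = -2 + 11/18 = -25/18)
m(j, z) = 1
(m(46, 11) - 768) + u(-12, 58) = (1 - 768) - 25/18 = -767 - 25/18 = -13831/18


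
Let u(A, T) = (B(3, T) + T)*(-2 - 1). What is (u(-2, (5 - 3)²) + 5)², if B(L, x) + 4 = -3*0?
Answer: 25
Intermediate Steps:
B(L, x) = -4 (B(L, x) = -4 - 3*0 = -4 + 0 = -4)
u(A, T) = 12 - 3*T (u(A, T) = (-4 + T)*(-2 - 1) = (-4 + T)*(-3) = 12 - 3*T)
(u(-2, (5 - 3)²) + 5)² = ((12 - 3*(5 - 3)²) + 5)² = ((12 - 3*2²) + 5)² = ((12 - 3*4) + 5)² = ((12 - 12) + 5)² = (0 + 5)² = 5² = 25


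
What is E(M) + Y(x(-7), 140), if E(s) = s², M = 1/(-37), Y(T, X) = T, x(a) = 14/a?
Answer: -2737/1369 ≈ -1.9993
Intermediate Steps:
M = -1/37 ≈ -0.027027
E(M) + Y(x(-7), 140) = (-1/37)² + 14/(-7) = 1/1369 + 14*(-⅐) = 1/1369 - 2 = -2737/1369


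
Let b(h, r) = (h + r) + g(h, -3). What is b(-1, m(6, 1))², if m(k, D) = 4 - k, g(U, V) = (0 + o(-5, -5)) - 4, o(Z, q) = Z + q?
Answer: 289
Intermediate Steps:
g(U, V) = -14 (g(U, V) = (0 + (-5 - 5)) - 4 = (0 - 10) - 4 = -10 - 4 = -14)
b(h, r) = -14 + h + r (b(h, r) = (h + r) - 14 = -14 + h + r)
b(-1, m(6, 1))² = (-14 - 1 + (4 - 1*6))² = (-14 - 1 + (4 - 6))² = (-14 - 1 - 2)² = (-17)² = 289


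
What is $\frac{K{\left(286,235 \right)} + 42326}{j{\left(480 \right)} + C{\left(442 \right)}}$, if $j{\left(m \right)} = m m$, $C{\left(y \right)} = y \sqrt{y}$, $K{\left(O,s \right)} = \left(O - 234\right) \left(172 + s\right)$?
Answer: $\frac{1828512000}{6624726139} - \frac{7015645 \sqrt{442}}{13249452278} \approx 0.26488$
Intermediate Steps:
$K{\left(O,s \right)} = \left(-234 + O\right) \left(172 + s\right)$
$C{\left(y \right)} = y^{\frac{3}{2}}$
$j{\left(m \right)} = m^{2}$
$\frac{K{\left(286,235 \right)} + 42326}{j{\left(480 \right)} + C{\left(442 \right)}} = \frac{\left(-40248 - 54990 + 172 \cdot 286 + 286 \cdot 235\right) + 42326}{480^{2} + 442^{\frac{3}{2}}} = \frac{\left(-40248 - 54990 + 49192 + 67210\right) + 42326}{230400 + 442 \sqrt{442}} = \frac{21164 + 42326}{230400 + 442 \sqrt{442}} = \frac{63490}{230400 + 442 \sqrt{442}}$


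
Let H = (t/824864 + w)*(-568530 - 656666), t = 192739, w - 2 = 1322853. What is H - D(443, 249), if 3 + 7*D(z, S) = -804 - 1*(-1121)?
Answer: -2339582093281177511/1443512 ≈ -1.6208e+12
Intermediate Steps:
w = 1322855 (w = 2 + 1322853 = 1322855)
D(z, S) = 314/7 (D(z, S) = -3/7 + (-804 - 1*(-1121))/7 = -3/7 + (-804 + 1121)/7 = -3/7 + (1/7)*317 = -3/7 + 317/7 = 314/7)
H = -334226013316632241/206216 (H = (192739/824864 + 1322855)*(-568530 - 656666) = (192739*(1/824864) + 1322855)*(-1225196) = (192739/824864 + 1322855)*(-1225196) = (1091175659459/824864)*(-1225196) = -334226013316632241/206216 ≈ -1.6208e+12)
H - D(443, 249) = -334226013316632241/206216 - 1*314/7 = -334226013316632241/206216 - 314/7 = -2339582093281177511/1443512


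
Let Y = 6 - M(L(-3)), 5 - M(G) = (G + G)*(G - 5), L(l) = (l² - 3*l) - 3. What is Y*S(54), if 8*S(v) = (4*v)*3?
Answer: 24381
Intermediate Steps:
L(l) = -3 + l² - 3*l
S(v) = 3*v/2 (S(v) = ((4*v)*3)/8 = (12*v)/8 = 3*v/2)
M(G) = 5 - 2*G*(-5 + G) (M(G) = 5 - (G + G)*(G - 5) = 5 - 2*G*(-5 + G))
Y = 301 (Y = 6 - (5 - 2*(-3 + (-3)² - 3*(-3))² + 10*(-3 + (-3)² - 3*(-3))) = 6 - (5 - 2*(-3 + 9 + 9)² + 10*(-3 + 9 + 9)) = 6 - (5 - 2*15² + 10*15) = 6 - (5 - 2*225 + 150) = 6 - (5 - 450 + 150) = 6 - 1*(-295) = 6 + 295 = 301)
Y*S(54) = 301*((3/2)*54) = 301*81 = 24381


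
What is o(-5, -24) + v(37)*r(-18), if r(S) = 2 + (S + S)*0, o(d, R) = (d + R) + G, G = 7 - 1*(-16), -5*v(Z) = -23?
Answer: 16/5 ≈ 3.2000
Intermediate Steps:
v(Z) = 23/5 (v(Z) = -⅕*(-23) = 23/5)
G = 23 (G = 7 + 16 = 23)
o(d, R) = 23 + R + d (o(d, R) = (d + R) + 23 = (R + d) + 23 = 23 + R + d)
r(S) = 2 (r(S) = 2 + (2*S)*0 = 2 + 0 = 2)
o(-5, -24) + v(37)*r(-18) = (23 - 24 - 5) + (23/5)*2 = -6 + 46/5 = 16/5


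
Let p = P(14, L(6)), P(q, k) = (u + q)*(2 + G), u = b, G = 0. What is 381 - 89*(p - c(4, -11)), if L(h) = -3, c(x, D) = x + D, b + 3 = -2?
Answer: -1844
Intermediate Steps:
b = -5 (b = -3 - 2 = -5)
u = -5
c(x, D) = D + x
P(q, k) = -10 + 2*q (P(q, k) = (-5 + q)*(2 + 0) = (-5 + q)*2 = -10 + 2*q)
p = 18 (p = -10 + 2*14 = -10 + 28 = 18)
381 - 89*(p - c(4, -11)) = 381 - 89*(18 - (-11 + 4)) = 381 - 89*(18 - 1*(-7)) = 381 - 89*(18 + 7) = 381 - 89*25 = 381 - 2225 = -1844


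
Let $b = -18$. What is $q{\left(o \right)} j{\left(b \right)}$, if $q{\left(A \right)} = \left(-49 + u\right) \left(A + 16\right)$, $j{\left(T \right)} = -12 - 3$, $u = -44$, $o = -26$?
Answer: $-13950$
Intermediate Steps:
$j{\left(T \right)} = -15$ ($j{\left(T \right)} = -12 - 3 = -15$)
$q{\left(A \right)} = -1488 - 93 A$ ($q{\left(A \right)} = \left(-49 - 44\right) \left(A + 16\right) = - 93 \left(16 + A\right) = -1488 - 93 A$)
$q{\left(o \right)} j{\left(b \right)} = \left(-1488 - -2418\right) \left(-15\right) = \left(-1488 + 2418\right) \left(-15\right) = 930 \left(-15\right) = -13950$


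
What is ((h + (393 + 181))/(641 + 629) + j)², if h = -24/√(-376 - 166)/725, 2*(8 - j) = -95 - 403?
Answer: 3807020262154477428/57437133109375 + 1961784*I*√542/79223631875 ≈ 66282.0 + 0.0005765*I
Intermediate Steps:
j = 257 (j = 8 - (-95 - 403)/2 = 8 - ½*(-498) = 8 + 249 = 257)
h = 12*I*√542/196475 (h = -24*(-I*√542/542)*(1/725) = -(-12)*I*√542/271*(1/725) = (12*I*√542/271)*(1/725) = 12*I*√542/196475 ≈ 0.0014219*I)
((h + (393 + 181))/(641 + 629) + j)² = ((12*I*√542/196475 + (393 + 181))/(641 + 629) + 257)² = ((12*I*√542/196475 + 574)/1270 + 257)² = ((574 + 12*I*√542/196475)*(1/1270) + 257)² = ((287/635 + 6*I*√542/124761625) + 257)² = (163482/635 + 6*I*√542/124761625)²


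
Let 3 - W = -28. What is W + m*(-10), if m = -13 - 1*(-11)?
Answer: 51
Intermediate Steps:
W = 31 (W = 3 - 1*(-28) = 3 + 28 = 31)
m = -2 (m = -13 + 11 = -2)
W + m*(-10) = 31 - 2*(-10) = 31 + 20 = 51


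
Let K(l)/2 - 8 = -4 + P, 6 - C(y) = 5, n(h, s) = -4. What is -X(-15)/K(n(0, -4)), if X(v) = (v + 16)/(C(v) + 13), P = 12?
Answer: -1/448 ≈ -0.0022321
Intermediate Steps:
C(y) = 1 (C(y) = 6 - 1*5 = 6 - 5 = 1)
X(v) = 8/7 + v/14 (X(v) = (v + 16)/(1 + 13) = (16 + v)/14 = (16 + v)*(1/14) = 8/7 + v/14)
K(l) = 32 (K(l) = 16 + 2*(-4 + 12) = 16 + 2*8 = 16 + 16 = 32)
-X(-15)/K(n(0, -4)) = -(8/7 + (1/14)*(-15))/32 = -(8/7 - 15/14)/32 = -1/(14*32) = -1*1/448 = -1/448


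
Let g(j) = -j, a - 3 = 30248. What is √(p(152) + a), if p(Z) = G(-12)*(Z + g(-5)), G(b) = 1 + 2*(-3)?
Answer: 3*√3274 ≈ 171.66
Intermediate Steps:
G(b) = -5 (G(b) = 1 - 6 = -5)
a = 30251 (a = 3 + 30248 = 30251)
p(Z) = -25 - 5*Z (p(Z) = -5*(Z - 1*(-5)) = -5*(Z + 5) = -5*(5 + Z) = -25 - 5*Z)
√(p(152) + a) = √((-25 - 5*152) + 30251) = √((-25 - 760) + 30251) = √(-785 + 30251) = √29466 = 3*√3274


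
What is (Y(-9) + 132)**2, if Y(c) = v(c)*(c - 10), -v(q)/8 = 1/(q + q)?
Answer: 1236544/81 ≈ 15266.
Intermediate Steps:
v(q) = -4/q (v(q) = -8/(q + q) = -8*1/(2*q) = -4/q)
Y(c) = -4*(-10 + c)/c (Y(c) = (-4/c)*(c - 10) = (-4/c)*(-10 + c) = -4*(-10 + c)/c)
(Y(-9) + 132)**2 = ((-4 + 40/(-9)) + 132)**2 = ((-4 + 40*(-1/9)) + 132)**2 = ((-4 - 40/9) + 132)**2 = (-76/9 + 132)**2 = (1112/9)**2 = 1236544/81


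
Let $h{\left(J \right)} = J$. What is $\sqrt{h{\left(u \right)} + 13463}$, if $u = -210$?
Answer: $\sqrt{13253} \approx 115.12$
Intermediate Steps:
$\sqrt{h{\left(u \right)} + 13463} = \sqrt{-210 + 13463} = \sqrt{13253}$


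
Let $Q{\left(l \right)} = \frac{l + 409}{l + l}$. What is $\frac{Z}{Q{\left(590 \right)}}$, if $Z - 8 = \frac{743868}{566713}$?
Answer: $\frac{6227534960}{566146287} \approx 11.0$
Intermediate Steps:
$Q{\left(l \right)} = \frac{409 + l}{2 l}$
$Z = \frac{5277572}{566713}$ ($Z = 8 + \frac{743868}{566713} = \frac{5277572}{566713} \approx 9.3126$)
$\frac{Z}{Q{\left(590 \right)}} = \frac{5277572}{566713 \frac{409 + 590}{2 \cdot 590}} = \frac{5277572}{566713 \cdot \frac{1}{2} \cdot \frac{1}{590} \cdot 999} = \frac{5277572}{566713 \cdot \frac{999}{1180}} = \frac{5277572}{566713} \cdot \frac{1180}{999} = \frac{6227534960}{566146287}$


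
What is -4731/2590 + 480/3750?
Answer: -109987/64750 ≈ -1.6986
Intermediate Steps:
-4731/2590 + 480/3750 = -4731*1/2590 + 480*(1/3750) = -4731/2590 + 16/125 = -109987/64750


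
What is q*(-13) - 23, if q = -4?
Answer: 29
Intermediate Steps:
q*(-13) - 23 = -4*(-13) - 23 = 52 - 23 = 29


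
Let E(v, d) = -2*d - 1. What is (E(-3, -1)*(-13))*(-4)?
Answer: 52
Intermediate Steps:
E(v, d) = -1 - 2*d
(E(-3, -1)*(-13))*(-4) = ((-1 - 2*(-1))*(-13))*(-4) = ((-1 + 2)*(-13))*(-4) = (1*(-13))*(-4) = -13*(-4) = 52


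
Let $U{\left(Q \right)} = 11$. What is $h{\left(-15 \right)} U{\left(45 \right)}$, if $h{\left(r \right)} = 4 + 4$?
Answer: $88$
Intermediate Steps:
$h{\left(r \right)} = 8$
$h{\left(-15 \right)} U{\left(45 \right)} = 8 \cdot 11 = 88$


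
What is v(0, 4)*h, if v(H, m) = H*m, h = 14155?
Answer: 0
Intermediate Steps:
v(0, 4)*h = (0*4)*14155 = 0*14155 = 0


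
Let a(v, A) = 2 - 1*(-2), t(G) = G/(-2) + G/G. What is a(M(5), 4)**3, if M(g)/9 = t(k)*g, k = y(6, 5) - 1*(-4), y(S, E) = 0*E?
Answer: 64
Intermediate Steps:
y(S, E) = 0
k = 4 (k = 0 - 1*(-4) = 0 + 4 = 4)
t(G) = 1 - G/2 (t(G) = G*(-1/2) + 1 = -G/2 + 1 = 1 - G/2)
M(g) = -9*g (M(g) = 9*((1 - 1/2*4)*g) = 9*((1 - 2)*g) = 9*(-g) = -9*g)
a(v, A) = 4 (a(v, A) = 2 + 2 = 4)
a(M(5), 4)**3 = 4**3 = 64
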